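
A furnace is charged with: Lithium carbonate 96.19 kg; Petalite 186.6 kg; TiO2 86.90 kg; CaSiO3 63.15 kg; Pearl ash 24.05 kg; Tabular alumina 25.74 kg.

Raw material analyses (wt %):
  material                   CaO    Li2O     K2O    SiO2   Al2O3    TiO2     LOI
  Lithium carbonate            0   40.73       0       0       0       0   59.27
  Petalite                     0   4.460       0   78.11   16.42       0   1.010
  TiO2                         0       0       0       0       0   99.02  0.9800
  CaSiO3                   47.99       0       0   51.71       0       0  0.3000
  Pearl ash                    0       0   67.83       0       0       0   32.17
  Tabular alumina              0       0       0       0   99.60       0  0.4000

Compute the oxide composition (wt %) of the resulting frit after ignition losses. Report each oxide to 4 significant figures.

Glass mass = 414.9 kg (batch 482.6 − LOI 67.78).
Composition: CaO 7.305%, Li2O 11.45%, K2O 3.932%, SiO2 43.01%, Al2O3 13.57%, TiO2 20.74%

All arithmetic holds full float precision at all times; values along the way are displayed, rounded to four significant digits, between the steps — each reported figure undergoes a single rounding — derived quantities (LOI, net glass mass, totals, the six compositions, yield) are recomputed from the batch weights for 414.9 kg of glass at full precision as they appear in the question or the answer.
What the batch supplies per oxide:
  CaO: 63.15·0.4799 = 30.31 kg
  Li2O: 96.19·0.4073 + 186.6·0.04460 = 47.50 kg
  K2O: 24.05·0.6783 = 16.31 kg
  SiO2: 186.6·0.7811 + 63.15·0.5171 = 178.4 kg
  Al2O3: 186.6·0.1642 + 25.74·0.9960 = 56.28 kg
  TiO2: 86.90·0.9902 = 86.05 kg
LOI: 96.19·0.5927 + 186.6·0.01010 + 86.90·0.009800 + 63.15·0.003000 + 24.05·0.3217 + 25.74·0.004000 = 67.78 kg
Glass = total batch minus LOI = 482.6 − 67.78 = 414.9 kg (the oxide masses sum to this)
wt % = oxide mass / glass mass × 100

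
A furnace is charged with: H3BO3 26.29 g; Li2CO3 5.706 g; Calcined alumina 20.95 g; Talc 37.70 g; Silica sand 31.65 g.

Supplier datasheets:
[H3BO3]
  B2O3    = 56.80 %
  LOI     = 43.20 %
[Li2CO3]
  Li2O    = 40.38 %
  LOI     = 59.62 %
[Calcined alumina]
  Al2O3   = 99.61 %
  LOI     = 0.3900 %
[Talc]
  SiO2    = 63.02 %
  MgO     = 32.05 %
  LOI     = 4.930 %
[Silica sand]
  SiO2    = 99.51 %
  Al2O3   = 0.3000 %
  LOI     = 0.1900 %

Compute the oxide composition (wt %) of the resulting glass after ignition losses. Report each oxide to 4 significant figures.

Glass mass = 105.5 g (batch 122.3 − LOI 16.76).
Composition: Li2O 2.183%, SiO2 52.35%, B2O3 14.15%, Al2O3 19.86%, MgO 11.45%

The whole derivation keeps full precision at every stage; rounding to four significant digits extends to each intermediate as displayed; every reported value takes exactly one rounding; derived quantities (net glass mass, the five compositions, totals, LOI, yield) are computed using the weight values at 105.5 g of glass in full precision, as they appear in question or answer.
Delivered oxide masses:
  Li2O: 5.706·0.4038 = 2.304 g
  SiO2: 37.70·0.6302 + 31.65·0.9951 = 55.25 g
  B2O3: 26.29·0.5680 = 14.93 g
  Al2O3: 20.95·0.9961 + 31.65·0.003000 = 20.96 g
  MgO: 37.70·0.3205 = 12.08 g
LOI: 26.29·0.4320 + 5.706·0.5962 + 20.95·0.003900 + 37.70·0.04930 + 31.65·0.001900 = 16.76 g
The glass mass, total less LOI, = 122.3 − 16.76 = 105.5 g (= the summed oxide contributions)
wt %: oxide over glass, times 100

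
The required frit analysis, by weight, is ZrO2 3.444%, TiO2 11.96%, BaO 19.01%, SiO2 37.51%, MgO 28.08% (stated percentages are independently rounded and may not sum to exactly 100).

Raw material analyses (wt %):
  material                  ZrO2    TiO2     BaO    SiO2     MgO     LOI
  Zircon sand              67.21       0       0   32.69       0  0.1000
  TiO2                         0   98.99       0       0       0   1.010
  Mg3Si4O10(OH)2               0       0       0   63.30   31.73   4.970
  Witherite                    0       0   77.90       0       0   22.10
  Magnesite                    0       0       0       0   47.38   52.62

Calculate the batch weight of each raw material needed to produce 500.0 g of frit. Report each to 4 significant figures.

Batch per 500.0 g frit:
  Zircon sand: 25.62 g
  TiO2: 60.41 g
  Mg3Si4O10(OH)2: 283.1 g
  Witherite: 122.0 g
  Magnesite: 106.8 g
Total batch = 597.9 g; LOI loss = 97.87 g; yield = 83.63%

Values along the way are displayed (rounded to 4 significant figures) as written — every computation maintains full precision in all steps; a single rounding finalizes each reported figure. Derived quantities, including the five compositions, the totals, glass mass, ignition loss, yield, are carried from the weighed amounts on 500.0 g of glass in full float precision, exactly as printed in either problem or answer.
Oxide-by-oxide targets in 500.0 g frit:
  ZrO2: 3.444% × 500.0 = 17.22 g
  TiO2: 11.96% × 500.0 = 59.80 g
  BaO: 19.01% × 500.0 = 95.05 g
  SiO2: 37.51% × 500.0 = 187.6 g
  MgO: 28.08% × 500.0 = 140.4 g
Oxide-by-oxide audit working from each reported weight, under the basis named above (each sum matches its target mass net of answer rounding effects):
  ZrO2: 25.62·0.6721 = 17.22 g (target 17.22 g)
  TiO2: 60.41·0.9899 = 59.80 g (target 59.80 g)
  BaO: 122.0·0.7790 = 95.04 g (target 95.05 g)
  SiO2: 25.62·0.3269 + 283.1·0.6330 = 187.6 g (target 187.6 g)
  MgO: 283.1·0.3173 + 106.8·0.4738 = 140.4 g (target 140.4 g)
Mass balance on the glass: total batch − LOI = 500.1 g (summing oxide targets gives 500.0 g; versus the stated basis of 500.0 g — gaps are rounding artifacts).
Batch total: Σ batch = 597.9 g; Σ batch·LOI gives LOI loss = 97.87 g; yield = glass ÷ total batch = 83.63%.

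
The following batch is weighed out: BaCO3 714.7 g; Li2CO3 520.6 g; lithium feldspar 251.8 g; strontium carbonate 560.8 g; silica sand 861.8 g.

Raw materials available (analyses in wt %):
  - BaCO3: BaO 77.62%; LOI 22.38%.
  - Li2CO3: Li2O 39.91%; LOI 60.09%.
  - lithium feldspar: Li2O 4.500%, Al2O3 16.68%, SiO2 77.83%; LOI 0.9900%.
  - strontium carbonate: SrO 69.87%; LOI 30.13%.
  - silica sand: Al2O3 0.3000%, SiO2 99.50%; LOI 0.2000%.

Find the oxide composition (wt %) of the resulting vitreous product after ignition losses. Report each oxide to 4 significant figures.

Mid-chain values are shown (rounded to 4 significant figures) between the steps; the working math carries full precision from first step to last; each reported number undergoes a single rounding — derived quantities (five oxide percentages, ignition loss, yield, glass mass, totals) are re-derived using the weight values on 2264 g of glass in exact precision as written in the question or the answer.
Per-oxide mass from batch:
  Li2O: 520.6·0.3991 + 251.8·0.04500 = 219.1 g
  BaO: 714.7·0.7762 = 554.8 g
  Al2O3: 251.8·0.1668 + 861.8·0.003000 = 44.59 g
  SrO: 560.8·0.6987 = 391.8 g
  SiO2: 251.8·0.7783 + 861.8·0.9950 = 1053 g
LOI: 714.7·0.2238 + 520.6·0.6009 + 251.8·0.009900 + 560.8·0.3013 + 861.8·0.002000 = 646.0 g
The glass mass, total less LOI, = 2910 − 646.0 = 2264 g (the oxide masses sum to this)
oxide / glass × 100 gives the wt %

Glass mass = 2264 g (batch 2910 − LOI 646.0).
Composition: Li2O 9.679%, BaO 24.51%, Al2O3 1.970%, SrO 17.31%, SiO2 46.54%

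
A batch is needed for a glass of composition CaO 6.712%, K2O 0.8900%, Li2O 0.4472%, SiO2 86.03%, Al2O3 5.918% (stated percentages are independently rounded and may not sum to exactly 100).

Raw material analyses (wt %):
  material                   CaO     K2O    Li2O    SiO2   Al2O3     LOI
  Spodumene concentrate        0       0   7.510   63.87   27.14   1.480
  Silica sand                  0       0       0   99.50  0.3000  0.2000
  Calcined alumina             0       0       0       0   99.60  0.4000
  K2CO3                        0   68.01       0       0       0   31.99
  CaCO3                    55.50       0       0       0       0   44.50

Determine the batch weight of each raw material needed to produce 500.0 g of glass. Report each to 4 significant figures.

The working math carries exact precision from start to finish — the intermediate values are shown rounded to 4 significant figures when written out — every reported figure is rounded once only — the derived quantities are rebuilt from the weighed amounts per 500.0 g of glass in full precision (five oxide percentages, glass mass, the totals, LOI, the yield) as they appear in the question or the answer.
The oxide mass targets at 500.0 g glass:
  CaO: 6.712% × 500.0 = 33.56 g
  K2O: 0.8900% × 500.0 = 4.450 g
  Li2O: 0.4472% × 500.0 = 2.236 g
  SiO2: 86.03% × 500.0 = 430.2 g
  Al2O3: 5.918% × 500.0 = 29.59 g
Mass-balance tally per oxide with the batch weights as given, on the stated basis (sums match the target masses within answer rounding):
  CaO: 60.47·0.5550 = 33.56 g (target 33.56 g)
  K2O: 6.543·0.6801 = 4.450 g (target 4.450 g)
  Li2O: 29.77·0.07510 = 2.236 g (target 2.236 g)
  SiO2: 29.77·0.6387 + 413.2·0.9950 = 430.1 g (target 430.2 g)
  Al2O3: 29.77·0.2714 + 413.2·0.003000 + 20.35·0.9960 = 29.59 g (target 29.59 g)
The glass-mass cross-check: Σ batch − LOI loss = 500.0 g (oxide target masses add up to 500.0 g; stated basis 500.0 g — any gap is answer rounding).
Batch total: Σ batch = 530.3 g; ignition loss, Σ(batch × LOI) = 30.35 g; yield = glass ÷ total batch = 94.28%.

Batch per 500.0 g glass:
  Spodumene concentrate: 29.77 g
  Silica sand: 413.2 g
  Calcined alumina: 20.35 g
  K2CO3: 6.543 g
  CaCO3: 60.47 g
Total batch = 530.3 g; LOI loss = 30.35 g; yield = 94.28%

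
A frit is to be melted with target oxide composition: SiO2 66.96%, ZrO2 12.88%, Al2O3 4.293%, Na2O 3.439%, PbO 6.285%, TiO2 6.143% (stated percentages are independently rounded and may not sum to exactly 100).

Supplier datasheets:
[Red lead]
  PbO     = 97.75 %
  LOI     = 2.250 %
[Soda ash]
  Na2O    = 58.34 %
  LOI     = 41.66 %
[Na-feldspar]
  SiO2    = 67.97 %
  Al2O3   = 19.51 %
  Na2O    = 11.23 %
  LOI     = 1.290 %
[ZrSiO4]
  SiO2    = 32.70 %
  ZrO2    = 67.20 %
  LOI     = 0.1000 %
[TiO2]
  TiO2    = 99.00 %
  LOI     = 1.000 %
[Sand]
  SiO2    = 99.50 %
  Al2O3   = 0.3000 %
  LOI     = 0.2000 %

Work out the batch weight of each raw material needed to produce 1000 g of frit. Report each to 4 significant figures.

Each numeric step runs at exact precision in every operation. Values along the way appear rounded to four significant digits in the working. A single rounding yields each reported value; the derived quantities are carried from the weighed amounts on 1000 g of glass at exact precision (the six compositions, the yield, glass mass, LOI, totals) as set out in problem or answer.
Oxide-by-oxide targets in 1000 g frit:
  SiO2: 66.96% × 1000 = 669.6 g
  ZrO2: 12.88% × 1000 = 128.8 g
  Al2O3: 4.293% × 1000 = 42.93 g
  Na2O: 3.439% × 1000 = 34.39 g
  PbO: 6.285% × 1000 = 62.85 g
  TiO2: 6.143% × 1000 = 61.43 g
Verifying the oxide balance with the batch weights as given, on the stated basis (target by target, the sums agree given rounding of the digits):
  SiO2: 212.9·0.6797 + 191.7·0.3270 + 464.5·0.9950 = 669.6 g (target 669.6 g)
  ZrO2: 191.7·0.6720 = 128.8 g (target 128.8 g)
  Al2O3: 212.9·0.1951 + 464.5·0.003000 = 42.93 g (target 42.93 g)
  Na2O: 17.97·0.5834 + 212.9·0.1123 = 34.39 g (target 34.39 g)
  PbO: 64.30·0.9775 = 62.85 g (target 62.85 g)
  TiO2: 62.05·0.9900 = 61.43 g (target 61.43 g)
Mass balance on the glass: total charge less LOI = 1000 g (per-oxide target masses sum to 1000 g; basis as stated: 1000 g — gaps are rounding artifacts).
Summing the batch: Σ batch = 1013 g; ignition loss, Σ(batch × LOI) = 13.42 g; yield: glass divided by total = 98.68%.

Batch per 1000 g frit:
  Red lead: 64.30 g
  Soda ash: 17.97 g
  Na-feldspar: 212.9 g
  ZrSiO4: 191.7 g
  TiO2: 62.05 g
  Sand: 464.5 g
Total batch = 1013 g; LOI loss = 13.42 g; yield = 98.68%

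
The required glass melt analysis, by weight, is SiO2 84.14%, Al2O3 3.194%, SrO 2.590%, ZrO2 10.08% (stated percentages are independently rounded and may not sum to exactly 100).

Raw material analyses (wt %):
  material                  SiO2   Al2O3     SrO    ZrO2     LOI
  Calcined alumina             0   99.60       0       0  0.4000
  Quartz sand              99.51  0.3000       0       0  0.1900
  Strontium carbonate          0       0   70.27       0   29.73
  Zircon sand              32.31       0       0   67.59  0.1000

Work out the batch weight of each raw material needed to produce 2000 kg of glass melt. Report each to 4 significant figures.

Batch per 2000 kg glass melt:
  Calcined alumina: 59.33 kg
  Quartz sand: 1594 kg
  Strontium carbonate: 73.72 kg
  Zircon sand: 298.3 kg
Total batch = 2025 kg; LOI loss = 25.48 kg; yield = 98.74%

Full float precision is maintained at every stage — mid-chain values are printed, with 4-significant-figure rounding, on the page. A single rounding finalizes each reported value. Derived quantities, including yield, the four compositions, LOI, net glass mass, totals, are rebuilt starting from the weights at 2000 kg of glass in full float precision, as written in the problem or answer text.
Target oxide masses per 2000 kg glass melt:
  SiO2: 84.14% × 2000 = 1683 kg
  Al2O3: 3.194% × 2000 = 63.88 kg
  SrO: 2.590% × 2000 = 51.80 kg
  ZrO2: 10.08% × 2000 = 201.6 kg
Per-oxide balance check from the weights as reported, for the quoted basis mass (oxide sums agree with the targets inside rounding margins):
  SiO2: 1594·0.9951 + 298.3·0.3231 = 1683 kg (target 1683 kg)
  Al2O3: 59.33·0.9960 + 1594·0.003000 = 63.87 kg (target 63.88 kg)
  SrO: 73.72·0.7027 = 51.80 kg (target 51.80 kg)
  ZrO2: 298.3·0.6759 = 201.6 kg (target 201.6 kg)
Glass-mass sanity pass: batch Σ − ignition loss = 2000 kg (the Σ of target masses is 2000 kg; against the stated basis, 2000 kg — any gap is answer rounding).
Batch total: Σ batch = 2025 kg; loss to ignition Σ batch·LOI = 25.48 kg; yield, glass over the total, = 98.74%.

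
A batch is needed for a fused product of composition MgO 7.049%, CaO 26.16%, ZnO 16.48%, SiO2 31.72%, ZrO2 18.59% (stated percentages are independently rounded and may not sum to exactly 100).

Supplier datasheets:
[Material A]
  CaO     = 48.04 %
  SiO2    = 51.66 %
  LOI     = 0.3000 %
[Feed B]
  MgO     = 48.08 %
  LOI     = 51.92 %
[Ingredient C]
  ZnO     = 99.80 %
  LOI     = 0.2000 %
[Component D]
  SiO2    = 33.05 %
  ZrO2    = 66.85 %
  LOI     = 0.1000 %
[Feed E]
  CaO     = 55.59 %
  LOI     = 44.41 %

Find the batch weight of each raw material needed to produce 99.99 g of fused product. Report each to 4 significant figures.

The whole derivation maintains full float precision in all steps. Mid-chain values appear rounded off to 4 significant digits in the printout — a single rounding produces every reported value. All derived quantities are rebuilt in exact precision (LOI, glass mass, the totals, yield, five oxide percentages) from the batch weights per 99.99 g of glass, exactly as shown in either problem or answer.
The oxide mass targets at 99.99 g fused product:
  MgO: 7.049% × 99.99 = 7.048 g
  CaO: 26.16% × 99.99 = 26.16 g
  ZnO: 16.48% × 99.99 = 16.48 g
  SiO2: 31.72% × 99.99 = 31.72 g
  ZrO2: 18.59% × 99.99 = 18.59 g
Balance tally, oxide-wise, on the weights just shown, relative to the basis at hand (sums match the target masses up to rounding of the answer):
  MgO: 14.66·0.4808 = 7.049 g (target 7.048 g)
  CaO: 43.61·0.4804 + 9.370·0.5559 = 26.16 g (target 26.16 g)
  ZnO: 16.51·0.9980 = 16.48 g (target 16.48 g)
  SiO2: 43.61·0.5166 + 27.81·0.3305 = 31.72 g (target 31.72 g)
  ZrO2: 27.81·0.6685 = 18.59 g (target 18.59 g)
Glass-mass bookkeeping: total charge less LOI = 100.0 g (targets for the oxides total 99.99 g; the stated basis being 99.99 g — deltas are rounding alone).
Whole-batch sum: Σ batch = 112.0 g; Σ batch·LOI gives LOI loss = 11.96 g; the yield ratio, glass ÷ batch: 89.31%.

Batch per 99.99 g fused product:
  Material A: 43.61 g
  Feed B: 14.66 g
  Ingredient C: 16.51 g
  Component D: 27.81 g
  Feed E: 9.370 g
Total batch = 112.0 g; LOI loss = 11.96 g; yield = 89.31%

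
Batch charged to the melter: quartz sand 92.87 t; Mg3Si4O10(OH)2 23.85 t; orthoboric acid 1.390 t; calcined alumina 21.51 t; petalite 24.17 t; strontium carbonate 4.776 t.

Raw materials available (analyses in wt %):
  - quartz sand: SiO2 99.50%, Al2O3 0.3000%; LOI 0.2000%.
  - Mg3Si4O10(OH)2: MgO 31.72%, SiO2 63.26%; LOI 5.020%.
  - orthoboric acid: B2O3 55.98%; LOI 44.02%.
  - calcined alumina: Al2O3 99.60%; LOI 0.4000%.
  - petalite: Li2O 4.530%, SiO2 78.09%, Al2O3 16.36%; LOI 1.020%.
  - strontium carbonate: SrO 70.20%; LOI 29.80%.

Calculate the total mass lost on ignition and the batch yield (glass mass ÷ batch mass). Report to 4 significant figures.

Exact precision is held in all steps. The intermediate values are displayed, with 4-significant-digit rounding, alongside each step — each reported number sees exactly one rounding. The derived quantities, including six oxide percentages, net glass mass, ignition loss, the totals, yield, are recomputed starting from the weights per 164.8 t of glass at full float precision exactly as printed in either problem or answer.
Loss on ignition, line by line:
  quartz sand: 92.87 × 0.002000 = 0.1857 t
  Mg3Si4O10(OH)2: 23.85 × 0.05020 = 1.197 t
  orthoboric acid: 1.390 × 0.4402 = 0.6119 t
  calcined alumina: 21.51 × 0.004000 = 0.08604 t
  petalite: 24.17 × 0.01020 = 0.2465 t
  strontium carbonate: 4.776 × 0.2980 = 1.423 t
Total LOI = 3.751 t
Glass = batch − LOI = 168.6 − 3.751 = 164.8 t

LOI loss = 3.751 t; glass = 164.8 t; yield = 97.77%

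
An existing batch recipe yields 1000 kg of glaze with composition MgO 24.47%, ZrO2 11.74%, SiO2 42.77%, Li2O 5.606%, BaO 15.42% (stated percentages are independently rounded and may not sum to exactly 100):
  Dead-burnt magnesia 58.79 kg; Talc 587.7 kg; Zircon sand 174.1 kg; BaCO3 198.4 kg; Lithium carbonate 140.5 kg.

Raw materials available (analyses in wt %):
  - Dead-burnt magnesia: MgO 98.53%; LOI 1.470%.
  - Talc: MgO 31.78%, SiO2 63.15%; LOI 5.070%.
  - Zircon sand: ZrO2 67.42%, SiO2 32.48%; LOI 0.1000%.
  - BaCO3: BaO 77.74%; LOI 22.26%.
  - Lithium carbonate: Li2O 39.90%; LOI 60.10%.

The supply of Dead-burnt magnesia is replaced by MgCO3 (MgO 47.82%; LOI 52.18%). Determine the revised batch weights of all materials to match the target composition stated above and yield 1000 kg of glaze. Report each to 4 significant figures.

Full float precision is maintained in every operation; working values are displayed with 4-significant-figure rounding within the worked lines. Every reported figure includes exactly one rounding; the derived quantities (ignition loss, the totals, the five compositions, glass mass, the yield) are carried at full float precision from the weighed amounts on 1000 kg of glass, as they appear in the question or the answer.
The oxide mass targets at 1000 kg glaze:
  MgO: 24.47% × 1000 = 244.7 kg
  ZrO2: 11.74% × 1000 = 117.4 kg
  SiO2: 42.77% × 1000 = 427.7 kg
  Li2O: 5.606% × 1000 = 56.06 kg
  BaO: 15.42% × 1000 = 154.2 kg
Sums-versus-targets review applying the batch weights above, against the basis in use (delivered sums recover each target given rounding of the digits):
  MgO: 121.1·0.4782 + 587.7·0.3178 = 244.7 kg (target 244.7 kg)
  ZrO2: 174.1·0.6742 = 117.4 kg (target 117.4 kg)
  SiO2: 587.7·0.6315 + 174.1·0.3248 = 427.7 kg (target 427.7 kg)
  Li2O: 140.5·0.3990 = 56.06 kg (target 56.06 kg)
  BaO: 198.4·0.7774 = 154.2 kg (target 154.2 kg)
Glass-mass closure: net batch after ignition = 1000 kg (targets for the oxides total 1000 kg; the stated basis being 1000 kg — differing by rounding only).
Batch total: Σ batch = 1222 kg; Σ batch·LOI gives LOI loss = 221.8 kg; the yield ratio, glass ÷ batch: 81.85%.

Revised batch per 1000 kg glaze:
  MgCO3: 121.1 kg
  Talc: 587.7 kg
  Zircon sand: 174.1 kg
  BaCO3: 198.4 kg
  Lithium carbonate: 140.5 kg
Total batch = 1222 kg; LOI loss = 221.8 kg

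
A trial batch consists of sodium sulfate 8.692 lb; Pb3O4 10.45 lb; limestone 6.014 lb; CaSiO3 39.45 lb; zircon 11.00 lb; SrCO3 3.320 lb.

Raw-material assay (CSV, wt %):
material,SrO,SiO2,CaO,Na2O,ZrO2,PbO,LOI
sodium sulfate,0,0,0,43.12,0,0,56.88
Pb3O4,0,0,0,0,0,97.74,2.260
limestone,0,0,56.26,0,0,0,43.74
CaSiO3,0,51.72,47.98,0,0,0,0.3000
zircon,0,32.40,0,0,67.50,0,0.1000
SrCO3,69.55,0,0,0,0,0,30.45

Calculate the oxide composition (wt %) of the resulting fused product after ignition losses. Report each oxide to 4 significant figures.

Glass mass = 69.98 lb (batch 78.93 − LOI 8.951).
Composition: SrO 3.300%, SiO2 34.25%, CaO 31.89%, Na2O 5.356%, ZrO2 10.61%, PbO 14.60%

Full float precision is kept from first step to last; intermediates are shown rounded to 4 significant digits within the worked lines — each reported value is rounded once only; derived quantities (net glass mass, LOI, the totals, the yield, six oxide percentages) are rebuilt in full precision starting from the weights at 69.98 lb of glass exactly as shown in the problem or the answer.
Oxide masses out of the charge:
  SrO: 3.320·0.6955 = 2.309 lb
  SiO2: 39.45·0.5172 + 11.00·0.3240 = 23.97 lb
  CaO: 6.014·0.5626 + 39.45·0.4798 = 22.31 lb
  Na2O: 8.692·0.4312 = 3.748 lb
  ZrO2: 11.00·0.6750 = 7.425 lb
  PbO: 10.45·0.9774 = 10.21 lb
LOI: 8.692·0.5688 + 10.45·0.02260 + 6.014·0.4374 + 39.45·0.003000 + 11.00·0.001000 + 3.320·0.3045 = 8.951 lb
The glass mass, total less LOI, = 78.93 − 8.951 = 69.98 lb (equal to the oxide-mass sum)
each wt % is 100 × oxide ÷ glass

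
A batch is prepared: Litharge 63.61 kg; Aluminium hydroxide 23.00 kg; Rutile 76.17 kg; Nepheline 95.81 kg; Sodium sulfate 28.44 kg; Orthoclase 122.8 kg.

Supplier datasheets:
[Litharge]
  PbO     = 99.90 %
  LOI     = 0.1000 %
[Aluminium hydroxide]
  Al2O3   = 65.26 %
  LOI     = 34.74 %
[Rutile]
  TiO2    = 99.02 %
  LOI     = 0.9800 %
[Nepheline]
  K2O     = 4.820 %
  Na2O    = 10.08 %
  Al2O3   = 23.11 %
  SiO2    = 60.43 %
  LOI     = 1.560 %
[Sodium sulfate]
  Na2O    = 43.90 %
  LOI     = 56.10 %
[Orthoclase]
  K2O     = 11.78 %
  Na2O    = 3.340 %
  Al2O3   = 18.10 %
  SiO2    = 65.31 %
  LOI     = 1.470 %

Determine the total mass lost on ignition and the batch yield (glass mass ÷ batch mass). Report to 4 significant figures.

LOI loss = 28.05 kg; glass = 381.8 kg; yield = 93.15%

Each numeric step maintains full float precision at every stage — the intermediate values are shown rounded to 4 significant digits. Every reported value takes just one rounding; the derived quantities are carried using the weight values on 381.8 kg of glass in full float precision (net glass mass, the yield, LOI, six oxide percentages, totals) as set out in question or answer.
Per-material ignition loss:
  Litharge: 63.61 × 0.001000 = 0.06361 kg
  Aluminium hydroxide: 23.00 × 0.3474 = 7.990 kg
  Rutile: 76.17 × 0.009800 = 0.7465 kg
  Nepheline: 95.81 × 0.01560 = 1.495 kg
  Sodium sulfate: 28.44 × 0.5610 = 15.95 kg
  Orthoclase: 122.8 × 0.01470 = 1.805 kg
Total LOI = 28.05 kg
Glass = batch − LOI = 409.8 − 28.05 = 381.8 kg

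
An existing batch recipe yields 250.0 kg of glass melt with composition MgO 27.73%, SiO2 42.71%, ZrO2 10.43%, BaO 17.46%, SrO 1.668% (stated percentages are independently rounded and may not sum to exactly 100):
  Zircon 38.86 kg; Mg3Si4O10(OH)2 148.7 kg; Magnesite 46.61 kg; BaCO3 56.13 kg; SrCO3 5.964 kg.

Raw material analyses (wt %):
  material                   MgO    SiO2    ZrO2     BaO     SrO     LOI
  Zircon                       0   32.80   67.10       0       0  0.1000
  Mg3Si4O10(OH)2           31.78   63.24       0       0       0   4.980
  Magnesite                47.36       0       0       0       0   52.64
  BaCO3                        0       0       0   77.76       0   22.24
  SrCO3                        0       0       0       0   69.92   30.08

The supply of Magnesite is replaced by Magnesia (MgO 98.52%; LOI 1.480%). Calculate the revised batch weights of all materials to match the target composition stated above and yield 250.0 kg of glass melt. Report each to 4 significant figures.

The whole derivation holds exact precision in every operation; mid-chain values are printed rounded to 4 significant digits in the working — every reported value sees exactly one rounding. Derived quantities (ignition loss, the totals, net glass mass, five oxide percentages, yield) are recomputed using the weight values per 250.0 kg of glass in exact precision, exactly as shown in the question or the answer.
Oxide mass targets, per 250.0 kg glass melt:
  MgO: 27.73% × 250.0 = 69.32 kg
  SiO2: 42.71% × 250.0 = 106.8 kg
  ZrO2: 10.43% × 250.0 = 26.08 kg
  BaO: 17.46% × 250.0 = 43.65 kg
  SrO: 1.668% × 250.0 = 4.170 kg
Checking each oxide sum with the batch weights as given, against the basis in use (sums match the target masses once rounding is allowed for):
  MgO: 148.7·0.3178 + 22.40·0.9852 = 69.33 kg (target 69.32 kg)
  SiO2: 38.86·0.3280 + 148.7·0.6324 = 106.8 kg (target 106.8 kg)
  ZrO2: 38.86·0.6710 = 26.08 kg (target 26.08 kg)
  BaO: 56.13·0.7776 = 43.65 kg (target 43.65 kg)
  SrO: 5.964·0.6992 = 4.170 kg (target 4.170 kg)
Glass-mass closure: batch Σ − ignition loss = 250.0 kg (oxide target masses add up to 250.0 kg; with the basis standing at 250.0 kg — a pure rounding effect).
Total batch = Σ batch = 272.1 kg; ignition loss, Σ(batch × LOI) = 22.05 kg; glass ÷ batch gives a yield of 91.89%.

Revised batch per 250.0 kg glass melt:
  Zircon: 38.86 kg
  Mg3Si4O10(OH)2: 148.7 kg
  Magnesia: 22.40 kg
  BaCO3: 56.13 kg
  SrCO3: 5.964 kg
Total batch = 272.1 kg; LOI loss = 22.05 kg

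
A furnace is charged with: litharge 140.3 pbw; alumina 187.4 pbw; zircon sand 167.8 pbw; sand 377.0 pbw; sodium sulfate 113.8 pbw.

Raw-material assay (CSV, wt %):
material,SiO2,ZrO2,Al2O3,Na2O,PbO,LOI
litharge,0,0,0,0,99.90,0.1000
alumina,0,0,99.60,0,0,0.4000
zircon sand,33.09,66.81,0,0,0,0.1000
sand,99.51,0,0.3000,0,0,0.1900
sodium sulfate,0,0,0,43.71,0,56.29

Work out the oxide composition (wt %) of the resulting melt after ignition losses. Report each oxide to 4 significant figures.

Glass mass = 920.5 pbw (batch 986.3 − LOI 65.83).
Composition: SiO2 46.79%, ZrO2 12.18%, Al2O3 20.40%, Na2O 5.404%, PbO 15.23%

The whole derivation keeps full precision in every operation. Values along the way are shown with 4-significant-figure rounding within the worked lines. Every reported value is rounded once only. Derived quantities (yield, five oxide percentages, glass mass, LOI, totals) are recomputed from the weighed amounts for 920.5 pbw of glass at full precision, as they appear in question or answer.
Mass of each oxide from the mix:
  SiO2: 167.8·0.3309 + 377.0·0.9951 = 430.7 pbw
  ZrO2: 167.8·0.6681 = 112.1 pbw
  Al2O3: 187.4·0.9960 + 377.0·0.003000 = 187.8 pbw
  Na2O: 113.8·0.4371 = 49.74 pbw
  PbO: 140.3·0.9990 = 140.2 pbw
LOI: 140.3·0.001000 + 187.4·0.004000 + 167.8·0.001000 + 377.0·0.001900 + 113.8·0.5629 = 65.83 pbw
The glass mass, total less LOI, = 986.3 − 65.83 = 920.5 pbw (consistent with Σ oxide mass)
wt % = 100 × oxide mass / glass mass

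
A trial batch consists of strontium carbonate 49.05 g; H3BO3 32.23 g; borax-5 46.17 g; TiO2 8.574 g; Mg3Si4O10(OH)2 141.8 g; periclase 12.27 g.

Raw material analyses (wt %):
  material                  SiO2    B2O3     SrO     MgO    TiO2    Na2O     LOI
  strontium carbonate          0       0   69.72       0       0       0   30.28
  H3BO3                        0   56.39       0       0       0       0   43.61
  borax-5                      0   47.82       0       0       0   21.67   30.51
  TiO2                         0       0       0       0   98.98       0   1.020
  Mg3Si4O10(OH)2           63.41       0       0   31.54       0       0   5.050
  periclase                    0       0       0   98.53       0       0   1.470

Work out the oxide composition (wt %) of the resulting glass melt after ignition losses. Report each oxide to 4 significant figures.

The working math carries full precision through the solve; the intermediate values are printed (rounded to four significant digits) on the page — every reported number is rounded only once; the derived quantities, which include net glass mass, ignition loss, six oxide percentages, yield, totals, are recomputed in full precision, as given in the problem or answer text, starting from the weights at 239.7 g of glass.
Per-oxide mass from batch:
  SiO2: 141.8·0.6341 = 89.92 g
  B2O3: 32.23·0.5639 + 46.17·0.4782 = 40.25 g
  SrO: 49.05·0.6972 = 34.20 g
  MgO: 141.8·0.3154 + 12.27·0.9853 = 56.81 g
  TiO2: 8.574·0.9898 = 8.487 g
  Na2O: 46.17·0.2167 = 10.01 g
LOI: 49.05·0.3028 + 32.23·0.4361 + 46.17·0.3051 + 8.574·0.01020 + 141.8·0.05050 + 12.27·0.01470 = 50.42 g
Resulting glass, batch − LOI: 290.1 − 50.42 = 239.7 g (equal to the oxide-mass sum)
wt % = 100 × oxide mass / glass mass

Glass mass = 239.7 g (batch 290.1 − LOI 50.42).
Composition: SiO2 37.52%, B2O3 16.80%, SrO 14.27%, MgO 23.70%, TiO2 3.541%, Na2O 4.174%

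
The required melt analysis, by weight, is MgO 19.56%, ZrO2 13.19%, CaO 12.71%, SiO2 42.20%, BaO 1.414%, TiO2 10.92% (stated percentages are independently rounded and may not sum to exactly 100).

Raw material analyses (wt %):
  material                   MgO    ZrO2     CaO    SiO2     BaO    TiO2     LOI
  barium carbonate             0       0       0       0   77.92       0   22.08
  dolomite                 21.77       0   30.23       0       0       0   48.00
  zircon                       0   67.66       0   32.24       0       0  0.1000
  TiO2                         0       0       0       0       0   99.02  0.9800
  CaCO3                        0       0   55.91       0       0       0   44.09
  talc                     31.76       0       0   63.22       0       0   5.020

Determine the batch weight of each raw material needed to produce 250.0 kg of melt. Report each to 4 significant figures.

Each numeric step keeps full precision end to end; values along the way are printed, with 4-significant-digit rounding, as written — every reported number carries a single rounding — derived quantities, including totals, the six compositions, glass mass, ignition loss, yield, are computed from the weighed amounts on 250.0 kg of glass in full precision precisely as stated by question or answer.
Oxide mass targets, per 250.0 kg melt:
  MgO: 19.56% × 250.0 = 48.90 kg
  ZrO2: 13.19% × 250.0 = 32.98 kg
  CaO: 12.71% × 250.0 = 31.78 kg
  SiO2: 42.20% × 250.0 = 105.5 kg
  BaO: 1.414% × 250.0 = 3.535 kg
  TiO2: 10.92% × 250.0 = 27.30 kg
Verifying the oxide balance with the batch weights as given, at the basis given (oxide sums agree with the targets within answer rounding):
  MgO: 17.42·0.2177 + 142.0·0.3176 = 48.89 kg (target 48.90 kg)
  ZrO2: 48.74·0.6766 = 32.98 kg (target 32.98 kg)
  CaO: 17.42·0.3023 + 47.41·0.5591 = 31.77 kg (target 31.78 kg)
  SiO2: 48.74·0.3224 + 142.0·0.6322 = 105.5 kg (target 105.5 kg)
  BaO: 4.537·0.7792 = 3.535 kg (target 3.535 kg)
  TiO2: 27.57·0.9902 = 27.30 kg (target 27.30 kg)
Mass balance on the glass: total charge less LOI = 250.0 kg (the targets, summed, come to 250.0 kg; with the basis standing at 250.0 kg — a pure rounding effect).
Adding the batch up: Σ batch = 287.7 kg; LOI loss = Σ batch·LOI = 37.71 kg; yield = glass ÷ total batch = 86.89%.

Batch per 250.0 kg melt:
  barium carbonate: 4.537 kg
  dolomite: 17.42 kg
  zircon: 48.74 kg
  TiO2: 27.57 kg
  CaCO3: 47.41 kg
  talc: 142.0 kg
Total batch = 287.7 kg; LOI loss = 37.71 kg; yield = 86.89%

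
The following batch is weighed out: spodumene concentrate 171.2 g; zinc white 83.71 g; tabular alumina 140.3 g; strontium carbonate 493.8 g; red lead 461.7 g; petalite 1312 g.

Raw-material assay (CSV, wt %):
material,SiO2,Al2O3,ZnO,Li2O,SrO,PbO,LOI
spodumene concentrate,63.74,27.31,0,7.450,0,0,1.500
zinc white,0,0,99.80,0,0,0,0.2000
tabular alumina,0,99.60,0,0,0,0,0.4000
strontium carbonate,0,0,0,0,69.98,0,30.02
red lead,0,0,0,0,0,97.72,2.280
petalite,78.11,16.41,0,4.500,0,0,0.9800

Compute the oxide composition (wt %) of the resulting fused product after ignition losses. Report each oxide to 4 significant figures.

Glass mass = 2488 g (batch 2663 − LOI 174.9).
Composition: SiO2 45.58%, Al2O3 16.15%, ZnO 3.358%, Li2O 2.886%, SrO 13.89%, PbO 18.14%

All internal work carries full precision from start to finish — mid-chain values appear rounded off to 4 significant figures in the working. Each reported result takes exactly one rounding — all derived quantities are re-derived from the batch weights for 2488 g of glass in full float precision (glass mass, LOI, the yield, totals, six oxide percentages), as set out in the problem or answer text.
Per-oxide mass from batch:
  SiO2: 171.2·0.6374 + 1312·0.7811 = 1134 g
  Al2O3: 171.2·0.2731 + 140.3·0.9960 + 1312·0.1641 = 401.8 g
  ZnO: 83.71·0.9980 = 83.54 g
  Li2O: 171.2·0.07450 + 1312·0.04500 = 71.79 g
  SrO: 493.8·0.6998 = 345.6 g
  PbO: 461.7·0.9772 = 451.2 g
LOI: 171.2·0.01500 + 83.71·0.002000 + 140.3·0.004000 + 493.8·0.3002 + 461.7·0.02280 + 1312·0.009800 = 174.9 g
Resulting glass, batch − LOI: 2663 − 174.9 = 2488 g (matching Σ of the oxides)
oxide / glass × 100 gives the wt %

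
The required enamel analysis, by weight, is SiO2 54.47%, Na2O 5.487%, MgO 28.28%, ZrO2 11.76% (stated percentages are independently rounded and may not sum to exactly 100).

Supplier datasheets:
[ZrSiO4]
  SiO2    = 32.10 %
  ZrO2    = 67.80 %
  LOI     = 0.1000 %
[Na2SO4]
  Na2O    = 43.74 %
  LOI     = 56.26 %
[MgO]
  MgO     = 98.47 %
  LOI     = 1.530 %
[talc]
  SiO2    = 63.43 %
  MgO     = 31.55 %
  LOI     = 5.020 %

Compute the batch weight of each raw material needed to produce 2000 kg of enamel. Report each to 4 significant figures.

Batch per 2000 kg enamel:
  ZrSiO4: 346.9 kg
  Na2SO4: 250.9 kg
  MgO: 80.35 kg
  talc: 1542 kg
Total batch = 2220 kg; LOI loss = 220.1 kg; yield = 90.08%

Values along the way are displayed, rounded to 4 significant figures, within the worked lines; all arithmetic runs at full float precision in every operation. Each reported figure is rounded exactly once; all derived quantities, which include LOI, glass mass, the four compositions, totals, yield, are computed in full precision, as written in problem or answer, from the weighed amounts per 2000 kg of glass.
The oxide mass targets at 2000 kg enamel:
  SiO2: 54.47% × 2000 = 1089 kg
  Na2O: 5.487% × 2000 = 109.7 kg
  MgO: 28.28% × 2000 = 565.6 kg
  ZrO2: 11.76% × 2000 = 235.2 kg
Mass-balance tally per oxide applying the batch weights above, under the basis named above (summed amounts equal target values within answer rounding):
  SiO2: 346.9·0.3210 + 1542·0.6343 = 1089 kg (target 1089 kg)
  Na2O: 250.9·0.4374 = 109.7 kg (target 109.7 kg)
  MgO: 80.35·0.9847 + 1542·0.3155 = 565.6 kg (target 565.6 kg)
  ZrO2: 346.9·0.6780 = 235.2 kg (target 235.2 kg)
Mass balance on the glass: net batch after ignition = 2000 kg (per-oxide target masses sum to 2000 kg; basis as stated: 2000 kg — gaps are rounding artifacts).
Whole-batch sum: Σ batch = 2220 kg; LOI loss = Σ batch·LOI = 220.1 kg; glass ÷ batch gives a yield of 90.08%.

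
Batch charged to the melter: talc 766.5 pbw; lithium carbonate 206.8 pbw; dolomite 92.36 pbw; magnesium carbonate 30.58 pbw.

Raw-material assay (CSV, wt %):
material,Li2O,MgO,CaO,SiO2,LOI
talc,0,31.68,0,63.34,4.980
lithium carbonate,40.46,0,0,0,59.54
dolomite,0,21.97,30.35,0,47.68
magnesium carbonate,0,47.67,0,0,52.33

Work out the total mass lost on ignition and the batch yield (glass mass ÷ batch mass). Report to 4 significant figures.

Working values are printed, rounded to 4 significant digits, between the steps. All arithmetic maintains exact precision through the solve — exactly one rounding lands on each reported figure. All derived quantities (glass mass, totals, ignition loss, the four compositions, the yield) are carried in full float precision starting from the weights per 874.9 pbw of glass as they appear in the question or the answer.
Per-material ignition loss:
  talc: 766.5 × 0.04980 = 38.17 pbw
  lithium carbonate: 206.8 × 0.5954 = 123.1 pbw
  dolomite: 92.36 × 0.4768 = 44.04 pbw
  magnesium carbonate: 30.58 × 0.5233 = 16.00 pbw
Total LOI = 221.3 pbw
Glass = batch − LOI = 1096 − 221.3 = 874.9 pbw

LOI loss = 221.3 pbw; glass = 874.9 pbw; yield = 79.81%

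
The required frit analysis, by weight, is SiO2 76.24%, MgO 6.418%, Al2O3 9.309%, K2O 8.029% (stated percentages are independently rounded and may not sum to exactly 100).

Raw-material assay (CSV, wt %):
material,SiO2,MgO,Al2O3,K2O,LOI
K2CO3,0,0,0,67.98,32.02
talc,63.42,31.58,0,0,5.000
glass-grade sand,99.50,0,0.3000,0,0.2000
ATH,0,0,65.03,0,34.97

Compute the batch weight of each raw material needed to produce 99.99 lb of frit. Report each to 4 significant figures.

Exact precision is carried at all times; in-progress results appear rounded to four significant digits on the page. Every reported value takes just one rounding; derived quantities are recomputed in full float precision (ignition loss, the yield, four oxide percentages, net glass mass, totals) from the batch weights at 99.99 lb of glass, exactly as shown in the problem or the answer.
Oxide-by-oxide targets in 99.99 lb frit:
  SiO2: 76.24% × 99.99 = 76.23 lb
  MgO: 6.418% × 99.99 = 6.417 lb
  Al2O3: 9.309% × 99.99 = 9.308 lb
  K2O: 8.029% × 99.99 = 8.028 lb
Checking each oxide sum using the reported weights, for the quoted basis mass (each sum matches its target mass exact up to rounding of places):
  SiO2: 20.32·0.6342 + 63.66·0.9950 = 76.23 lb (target 76.23 lb)
  MgO: 20.32·0.3158 = 6.417 lb (target 6.417 lb)
  Al2O3: 63.66·0.003000 + 14.02·0.6503 = 9.308 lb (target 9.308 lb)
  K2O: 11.81·0.6798 = 8.028 lb (target 8.028 lb)
Auditing the glass mass value: net batch after ignition = 99.98 lb (oxide target masses add up to 99.99 lb; with the basis standing at 99.99 lb — deltas are rounding alone).
Batch total: Σ batch = 109.8 lb; Σ batch·LOI gives LOI loss = 9.828 lb; yield: glass divided by total = 91.05%.

Batch per 99.99 lb frit:
  K2CO3: 11.81 lb
  talc: 20.32 lb
  glass-grade sand: 63.66 lb
  ATH: 14.02 lb
Total batch = 109.8 lb; LOI loss = 9.828 lb; yield = 91.05%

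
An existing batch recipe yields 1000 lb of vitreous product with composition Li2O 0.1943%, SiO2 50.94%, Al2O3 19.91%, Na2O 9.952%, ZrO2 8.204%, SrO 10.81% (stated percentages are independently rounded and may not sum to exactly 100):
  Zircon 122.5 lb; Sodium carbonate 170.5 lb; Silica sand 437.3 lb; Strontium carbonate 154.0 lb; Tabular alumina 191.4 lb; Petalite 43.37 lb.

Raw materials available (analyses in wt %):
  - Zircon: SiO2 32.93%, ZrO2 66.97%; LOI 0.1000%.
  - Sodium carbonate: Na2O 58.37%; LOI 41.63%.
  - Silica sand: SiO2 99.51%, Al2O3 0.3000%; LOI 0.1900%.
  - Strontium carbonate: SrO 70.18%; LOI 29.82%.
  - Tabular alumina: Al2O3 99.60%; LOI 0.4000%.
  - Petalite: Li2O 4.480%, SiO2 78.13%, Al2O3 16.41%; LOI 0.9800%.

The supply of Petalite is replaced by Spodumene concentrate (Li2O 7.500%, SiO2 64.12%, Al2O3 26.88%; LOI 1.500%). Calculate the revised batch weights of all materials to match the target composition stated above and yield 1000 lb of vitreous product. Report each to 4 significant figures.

Intermediates are printed, rounded to 4 significant figures, in the printout; all arithmetic maintains full float precision from first step to last; each reported number is rounded only once — all derived quantities (the yield, glass mass, totals, six oxide percentages, ignition loss) are carried in full precision from the batch weights at 1000 lb of glass exactly as shown in question or answer.
Oxide-by-oxide targets in 1000 lb vitreous product:
  Li2O: 0.1943% × 1000 = 1.943 lb
  SiO2: 50.94% × 1000 = 509.4 lb
  Al2O3: 19.91% × 1000 = 199.1 lb
  Na2O: 9.952% × 1000 = 99.52 lb
  ZrO2: 8.204% × 1000 = 82.04 lb
  SrO: 10.81% × 1000 = 108.1 lb
Sums-versus-targets review applying the batch weights above, on the stated basis (delivered sums recover each target up to rounding of the answer):
  Li2O: 25.91·0.07500 = 1.943 lb (target 1.943 lb)
  SiO2: 122.5·0.3293 + 454.7·0.9951 + 25.91·0.6412 = 509.4 lb (target 509.4 lb)
  Al2O3: 454.7·0.003000 + 191.5·0.9960 + 25.91·0.2688 = 199.1 lb (target 199.1 lb)
  Na2O: 170.5·0.5837 = 99.52 lb (target 99.52 lb)
  ZrO2: 122.5·0.6697 = 82.04 lb (target 82.04 lb)
  SrO: 154.0·0.7018 = 108.1 lb (target 108.1 lb)
The glass-mass cross-check: net batch after ignition = 1000 lb (summing oxide targets gives 1000 lb; the stated basis being 1000 lb — differing by rounding only).
Adding the batch up: Σ batch = 1119 lb; LOI removed, Σ of batch·LOI: 119.0 lb; glass ÷ batch gives a yield of 89.36%.

Revised batch per 1000 lb vitreous product:
  Zircon: 122.5 lb
  Sodium carbonate: 170.5 lb
  Silica sand: 454.7 lb
  Strontium carbonate: 154.0 lb
  Tabular alumina: 191.5 lb
  Spodumene concentrate: 25.91 lb
Total batch = 1119 lb; LOI loss = 119.0 lb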